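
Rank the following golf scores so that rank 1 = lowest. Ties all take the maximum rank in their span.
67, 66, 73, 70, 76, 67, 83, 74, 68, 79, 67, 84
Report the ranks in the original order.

Sorted (ascending): 66, 67, 67, 67, 68, 70, 73, 74, 76, 79, 83, 84
The 3 values of 67 occupy positions 2–4 → each gets rank 4.

4, 1, 7, 6, 9, 4, 11, 8, 5, 10, 4, 12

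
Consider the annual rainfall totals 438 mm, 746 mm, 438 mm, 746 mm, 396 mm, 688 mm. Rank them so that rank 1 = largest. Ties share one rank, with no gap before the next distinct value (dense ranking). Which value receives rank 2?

688

Sorted (descending): 746, 746, 688, 438, 438, 396
The 2 values of 746 share dense rank 1.
The 2 values of 438 share dense rank 3.
Remaining distinct values take the next consecutive integers.
Rank 2 → value 688.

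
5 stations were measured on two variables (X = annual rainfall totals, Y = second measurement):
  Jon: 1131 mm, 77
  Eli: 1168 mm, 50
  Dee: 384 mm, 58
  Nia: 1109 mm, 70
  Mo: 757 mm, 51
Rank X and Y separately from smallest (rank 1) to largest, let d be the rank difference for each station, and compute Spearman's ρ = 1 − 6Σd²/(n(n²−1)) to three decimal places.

Ranks of variable 1: 4, 5, 1, 3, 2
Ranks of variable 2: 5, 1, 3, 4, 2
d = r₁ − r₂: -1, 4, -2, -1, 0
d²: 1, 16, 4, 1, 0; Σd² = 22
ρ = 1 − 6·22/(5·24) = 1 − 132/120 = -0.100

-0.100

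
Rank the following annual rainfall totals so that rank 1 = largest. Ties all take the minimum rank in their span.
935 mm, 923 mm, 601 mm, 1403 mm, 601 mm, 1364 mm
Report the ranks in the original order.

3, 4, 5, 1, 5, 2

Sorted (descending): 1403, 1364, 935, 923, 601, 601
The 2 values of 601 occupy positions 5–6 → each gets rank 5.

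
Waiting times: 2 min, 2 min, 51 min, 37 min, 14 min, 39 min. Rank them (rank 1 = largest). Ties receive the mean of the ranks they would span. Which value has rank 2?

Sorted (descending): 51, 39, 37, 14, 2, 2
The 2 values of 2 occupy positions 5–6 → average rank (5+6)/2 = 5.5.
Rank 2 → value 39.

39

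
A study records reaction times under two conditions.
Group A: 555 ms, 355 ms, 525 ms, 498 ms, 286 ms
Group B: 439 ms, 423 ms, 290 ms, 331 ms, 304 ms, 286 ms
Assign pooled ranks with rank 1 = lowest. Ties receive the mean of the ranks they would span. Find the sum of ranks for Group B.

Sorted (ascending): 286, 286, 290, 304, 331, 355, 423, 439, 498, 525, 555
The 2 values of 286 occupy positions 1–2 → average rank (1+2)/2 = 1.5.
Group B values → pooled ranks: 439→8, 423→7, 290→3, 331→5, 304→4, 286→1.5
Rank sum = 8 + 7 + 3 + 5 + 4 + 1.5 = 28.5

28.5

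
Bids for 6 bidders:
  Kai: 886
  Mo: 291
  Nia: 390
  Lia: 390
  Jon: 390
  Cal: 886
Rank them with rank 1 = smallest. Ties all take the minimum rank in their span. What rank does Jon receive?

Sorted (ascending): 291, 390, 390, 390, 886, 886
The 3 values of 390 occupy positions 2–4 → each gets rank 2.
The 2 values of 886 occupy positions 5–6 → each gets rank 5.
Jon has value 390 → rank 2.

2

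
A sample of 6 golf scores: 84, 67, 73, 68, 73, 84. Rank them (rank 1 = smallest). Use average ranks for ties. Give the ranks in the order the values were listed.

5.5, 1, 3.5, 2, 3.5, 5.5

Sorted (ascending): 67, 68, 73, 73, 84, 84
The 2 values of 73 occupy positions 3–4 → average rank (3+4)/2 = 3.5.
The 2 values of 84 occupy positions 5–6 → average rank (5+6)/2 = 5.5.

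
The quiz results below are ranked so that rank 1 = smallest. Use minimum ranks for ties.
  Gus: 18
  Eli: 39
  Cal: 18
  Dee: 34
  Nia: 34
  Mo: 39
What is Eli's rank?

5

Sorted (ascending): 18, 18, 34, 34, 39, 39
The 2 values of 18 occupy positions 1–2 → each gets rank 1.
The 2 values of 34 occupy positions 3–4 → each gets rank 3.
The 2 values of 39 occupy positions 5–6 → each gets rank 5.
Eli has value 39 → rank 5.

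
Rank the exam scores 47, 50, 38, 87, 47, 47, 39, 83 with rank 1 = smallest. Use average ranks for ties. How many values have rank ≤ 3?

2

Sorted (ascending): 38, 39, 47, 47, 47, 50, 83, 87
The 3 values of 47 occupy positions 3–5 → average rank 4.
Ranks ≤ 3: {1, 2} → 2 values.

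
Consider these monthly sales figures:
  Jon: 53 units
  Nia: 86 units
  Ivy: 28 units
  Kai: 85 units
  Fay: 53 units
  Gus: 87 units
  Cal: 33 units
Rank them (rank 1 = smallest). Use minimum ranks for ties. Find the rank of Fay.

3

Sorted (ascending): 28, 33, 53, 53, 85, 86, 87
The 2 values of 53 occupy positions 3–4 → each gets rank 3.
Fay has value 53 units → rank 3.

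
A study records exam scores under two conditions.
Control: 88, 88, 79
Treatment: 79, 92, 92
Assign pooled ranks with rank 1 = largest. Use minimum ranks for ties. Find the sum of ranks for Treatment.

7

Sorted (descending): 92, 92, 88, 88, 79, 79
The 2 values of 92 occupy positions 1–2 → each gets rank 1.
The 2 values of 88 occupy positions 3–4 → each gets rank 3.
The 2 values of 79 occupy positions 5–6 → each gets rank 5.
Treatment values → pooled ranks: 79→5, 92→1, 92→1
Rank sum = 5 + 1 + 1 = 7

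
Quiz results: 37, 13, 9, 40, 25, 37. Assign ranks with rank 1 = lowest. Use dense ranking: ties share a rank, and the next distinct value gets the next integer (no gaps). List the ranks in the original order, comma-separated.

Sorted (ascending): 9, 13, 25, 37, 37, 40
The 2 values of 37 share dense rank 4.
Remaining distinct values take the next consecutive integers.

4, 2, 1, 5, 3, 4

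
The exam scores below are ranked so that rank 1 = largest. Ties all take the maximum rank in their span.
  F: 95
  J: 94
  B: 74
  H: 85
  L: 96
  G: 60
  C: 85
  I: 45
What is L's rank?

1

Sorted (descending): 96, 95, 94, 85, 85, 74, 60, 45
The 2 values of 85 occupy positions 4–5 → each gets rank 5.
L has value 96 → rank 1.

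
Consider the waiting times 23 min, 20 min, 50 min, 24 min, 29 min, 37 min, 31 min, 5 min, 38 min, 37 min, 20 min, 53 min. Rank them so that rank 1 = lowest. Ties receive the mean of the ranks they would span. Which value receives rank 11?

Sorted (ascending): 5, 20, 20, 23, 24, 29, 31, 37, 37, 38, 50, 53
The 2 values of 20 occupy positions 2–3 → average rank (2+3)/2 = 2.5.
The 2 values of 37 occupy positions 8–9 → average rank (8+9)/2 = 8.5.
Rank 11 → value 50.

50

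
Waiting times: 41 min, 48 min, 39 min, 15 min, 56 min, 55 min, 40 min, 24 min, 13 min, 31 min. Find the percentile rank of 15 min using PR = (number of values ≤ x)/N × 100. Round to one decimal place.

20.0

N = 10.
Strictly below 15: 1. Equal to 15: 1.
PR = 2/10 × 100 = 20.0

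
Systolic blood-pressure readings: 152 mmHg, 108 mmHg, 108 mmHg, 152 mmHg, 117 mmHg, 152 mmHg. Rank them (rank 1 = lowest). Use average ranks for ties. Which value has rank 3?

Sorted (ascending): 108, 108, 117, 152, 152, 152
The 2 values of 108 occupy positions 1–2 → average rank (1+2)/2 = 1.5.
The 3 values of 152 occupy positions 4–6 → average rank 5.
Rank 3 → value 117.

117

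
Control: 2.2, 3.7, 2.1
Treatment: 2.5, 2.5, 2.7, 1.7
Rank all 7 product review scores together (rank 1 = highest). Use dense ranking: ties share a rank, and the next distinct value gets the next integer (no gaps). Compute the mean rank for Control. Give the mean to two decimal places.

Sorted (descending): 3.7, 2.7, 2.5, 2.5, 2.2, 2.1, 1.7
The 2 values of 2.5 share dense rank 3.
Remaining distinct values take the next consecutive integers.
Control values → pooled ranks: 2.2→4, 3.7→1, 2.1→5
Mean rank = (4 + 1 + 5) / 3 = 3.33

3.33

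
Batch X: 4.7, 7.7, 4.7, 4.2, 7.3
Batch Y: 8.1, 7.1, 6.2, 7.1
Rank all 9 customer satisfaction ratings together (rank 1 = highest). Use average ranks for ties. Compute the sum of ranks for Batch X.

Sorted (descending): 8.1, 7.7, 7.3, 7.1, 7.1, 6.2, 4.7, 4.7, 4.2
The 2 values of 7.1 occupy positions 4–5 → average rank (4+5)/2 = 4.5.
The 2 values of 4.7 occupy positions 7–8 → average rank (7+8)/2 = 7.5.
Batch X values → pooled ranks: 4.7→7.5, 7.7→2, 4.7→7.5, 4.2→9, 7.3→3
Rank sum = 7.5 + 2 + 7.5 + 9 + 3 = 29

29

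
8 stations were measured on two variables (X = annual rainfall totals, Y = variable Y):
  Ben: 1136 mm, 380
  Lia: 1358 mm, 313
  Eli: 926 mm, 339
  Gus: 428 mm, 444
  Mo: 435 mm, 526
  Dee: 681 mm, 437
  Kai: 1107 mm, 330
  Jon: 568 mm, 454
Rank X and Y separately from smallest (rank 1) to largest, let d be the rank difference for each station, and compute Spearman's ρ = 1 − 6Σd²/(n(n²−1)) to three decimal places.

-0.857

Ranks of variable 1: 7, 8, 5, 1, 2, 4, 6, 3
Ranks of variable 2: 4, 1, 3, 6, 8, 5, 2, 7
d = r₁ − r₂: 3, 7, 2, -5, -6, -1, 4, -4
d²: 9, 49, 4, 25, 36, 1, 16, 16; Σd² = 156
ρ = 1 − 6·156/(8·63) = 1 − 936/504 = -0.857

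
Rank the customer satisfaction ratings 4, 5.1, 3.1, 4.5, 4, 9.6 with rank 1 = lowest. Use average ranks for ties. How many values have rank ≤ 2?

Sorted (ascending): 3.1, 4, 4, 4.5, 5.1, 9.6
The 2 values of 4 occupy positions 2–3 → average rank (2+3)/2 = 2.5.
Ranks ≤ 2: {1} → 1 value.

1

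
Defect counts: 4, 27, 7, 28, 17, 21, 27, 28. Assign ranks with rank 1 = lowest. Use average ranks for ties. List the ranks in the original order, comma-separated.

Sorted (ascending): 4, 7, 17, 21, 27, 27, 28, 28
The 2 values of 27 occupy positions 5–6 → average rank (5+6)/2 = 5.5.
The 2 values of 28 occupy positions 7–8 → average rank (7+8)/2 = 7.5.

1, 5.5, 2, 7.5, 3, 4, 5.5, 7.5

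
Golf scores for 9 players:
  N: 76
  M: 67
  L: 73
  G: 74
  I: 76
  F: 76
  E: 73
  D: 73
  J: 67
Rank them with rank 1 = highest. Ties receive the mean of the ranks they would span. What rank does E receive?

6

Sorted (descending): 76, 76, 76, 74, 73, 73, 73, 67, 67
The 3 values of 76 occupy positions 1–3 → average rank 2.
The 3 values of 73 occupy positions 5–7 → average rank 6.
The 2 values of 67 occupy positions 8–9 → average rank (8+9)/2 = 8.5.
E has value 73 → rank 6.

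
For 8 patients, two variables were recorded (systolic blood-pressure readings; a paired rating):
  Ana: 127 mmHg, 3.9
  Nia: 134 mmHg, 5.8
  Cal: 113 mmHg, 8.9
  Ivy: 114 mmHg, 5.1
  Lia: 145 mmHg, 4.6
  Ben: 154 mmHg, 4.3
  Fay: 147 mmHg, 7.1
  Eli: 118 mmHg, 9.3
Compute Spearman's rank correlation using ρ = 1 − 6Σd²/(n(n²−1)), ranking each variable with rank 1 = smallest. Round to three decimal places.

Ranks of variable 1: 4, 5, 1, 2, 6, 8, 7, 3
Ranks of variable 2: 1, 5, 7, 4, 3, 2, 6, 8
d = r₁ − r₂: 3, 0, -6, -2, 3, 6, 1, -5
d²: 9, 0, 36, 4, 9, 36, 1, 25; Σd² = 120
ρ = 1 − 6·120/(8·63) = 1 − 720/504 = -0.429

-0.429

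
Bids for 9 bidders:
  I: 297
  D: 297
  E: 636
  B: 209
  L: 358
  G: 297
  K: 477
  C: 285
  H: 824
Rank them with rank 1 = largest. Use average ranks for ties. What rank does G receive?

Sorted (descending): 824, 636, 477, 358, 297, 297, 297, 285, 209
The 3 values of 297 occupy positions 5–7 → average rank 6.
G has value 297 → rank 6.

6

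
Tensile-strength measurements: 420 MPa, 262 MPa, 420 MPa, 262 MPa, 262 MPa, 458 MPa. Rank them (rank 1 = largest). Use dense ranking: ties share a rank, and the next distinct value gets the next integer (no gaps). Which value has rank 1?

Sorted (descending): 458, 420, 420, 262, 262, 262
The 2 values of 420 share dense rank 2.
The 3 values of 262 share dense rank 3.
Remaining distinct values take the next consecutive integers.
Rank 1 → value 458.

458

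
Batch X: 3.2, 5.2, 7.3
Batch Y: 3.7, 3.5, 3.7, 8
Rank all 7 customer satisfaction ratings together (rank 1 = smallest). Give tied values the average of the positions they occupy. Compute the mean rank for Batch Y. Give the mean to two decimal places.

Sorted (ascending): 3.2, 3.5, 3.7, 3.7, 5.2, 7.3, 8
The 2 values of 3.7 occupy positions 3–4 → average rank (3+4)/2 = 3.5.
Batch Y values → pooled ranks: 3.7→3.5, 3.5→2, 3.7→3.5, 8→7
Mean rank = (3.5 + 2 + 3.5 + 7) / 4 = 4.00

4.00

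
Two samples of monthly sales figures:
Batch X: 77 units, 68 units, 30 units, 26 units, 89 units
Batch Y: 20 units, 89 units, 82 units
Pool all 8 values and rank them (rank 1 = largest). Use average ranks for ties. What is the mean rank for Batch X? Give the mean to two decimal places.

Sorted (descending): 89, 89, 82, 77, 68, 30, 26, 20
The 2 values of 89 occupy positions 1–2 → average rank (1+2)/2 = 1.5.
Batch X values → pooled ranks: 77→4, 68→5, 30→6, 26→7, 89→1.5
Mean rank = (4 + 5 + 6 + 7 + 1.5) / 5 = 4.70

4.70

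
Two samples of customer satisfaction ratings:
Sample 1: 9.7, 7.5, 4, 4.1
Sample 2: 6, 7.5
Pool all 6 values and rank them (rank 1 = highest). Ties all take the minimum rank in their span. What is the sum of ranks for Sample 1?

Sorted (descending): 9.7, 7.5, 7.5, 6, 4.1, 4
The 2 values of 7.5 occupy positions 2–3 → each gets rank 2.
Sample 1 values → pooled ranks: 9.7→1, 7.5→2, 4→6, 4.1→5
Rank sum = 1 + 2 + 6 + 5 = 14

14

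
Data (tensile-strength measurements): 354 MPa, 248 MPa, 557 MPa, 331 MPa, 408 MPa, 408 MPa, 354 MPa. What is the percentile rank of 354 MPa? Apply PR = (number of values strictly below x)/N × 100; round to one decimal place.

28.6

N = 7.
Strictly below 354: 2. Equal to 354: 2.
PR = 2/7 × 100 = 28.6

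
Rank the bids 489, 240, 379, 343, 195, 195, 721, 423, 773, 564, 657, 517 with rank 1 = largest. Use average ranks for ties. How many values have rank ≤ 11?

Sorted (descending): 773, 721, 657, 564, 517, 489, 423, 379, 343, 240, 195, 195
The 2 values of 195 occupy positions 11–12 → average rank (11+12)/2 = 11.5.
Ranks ≤ 11: {1, 2, 3, 4, 5, 6, 7, 8, 9, 10} → 10 values.

10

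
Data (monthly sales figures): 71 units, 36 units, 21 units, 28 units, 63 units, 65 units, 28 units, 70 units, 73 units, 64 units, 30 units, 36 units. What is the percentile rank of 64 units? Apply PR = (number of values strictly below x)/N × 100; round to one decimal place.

58.3

N = 12.
Strictly below 64: 7. Equal to 64: 1.
PR = 7/12 × 100 = 58.3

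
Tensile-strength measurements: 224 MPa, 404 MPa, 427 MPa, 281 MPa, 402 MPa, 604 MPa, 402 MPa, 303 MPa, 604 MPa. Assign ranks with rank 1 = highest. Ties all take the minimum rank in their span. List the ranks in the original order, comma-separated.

Sorted (descending): 604, 604, 427, 404, 402, 402, 303, 281, 224
The 2 values of 604 occupy positions 1–2 → each gets rank 1.
The 2 values of 402 occupy positions 5–6 → each gets rank 5.

9, 4, 3, 8, 5, 1, 5, 7, 1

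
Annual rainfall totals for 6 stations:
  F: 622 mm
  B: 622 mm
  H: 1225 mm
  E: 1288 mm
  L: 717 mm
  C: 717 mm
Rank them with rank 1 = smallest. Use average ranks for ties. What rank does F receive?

Sorted (ascending): 622, 622, 717, 717, 1225, 1288
The 2 values of 622 occupy positions 1–2 → average rank (1+2)/2 = 1.5.
The 2 values of 717 occupy positions 3–4 → average rank (3+4)/2 = 3.5.
F has value 622 mm → rank 1.5.

1.5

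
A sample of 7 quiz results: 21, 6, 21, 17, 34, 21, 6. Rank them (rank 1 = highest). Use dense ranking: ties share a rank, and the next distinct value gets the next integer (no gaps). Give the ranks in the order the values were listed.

Sorted (descending): 34, 21, 21, 21, 17, 6, 6
The 3 values of 21 share dense rank 2.
The 2 values of 6 share dense rank 4.
Remaining distinct values take the next consecutive integers.

2, 4, 2, 3, 1, 2, 4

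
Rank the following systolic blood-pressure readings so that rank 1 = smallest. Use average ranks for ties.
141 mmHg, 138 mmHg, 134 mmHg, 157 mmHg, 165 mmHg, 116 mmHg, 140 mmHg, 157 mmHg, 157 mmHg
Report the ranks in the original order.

Sorted (ascending): 116, 134, 138, 140, 141, 157, 157, 157, 165
The 3 values of 157 occupy positions 6–8 → average rank 7.

5, 3, 2, 7, 9, 1, 4, 7, 7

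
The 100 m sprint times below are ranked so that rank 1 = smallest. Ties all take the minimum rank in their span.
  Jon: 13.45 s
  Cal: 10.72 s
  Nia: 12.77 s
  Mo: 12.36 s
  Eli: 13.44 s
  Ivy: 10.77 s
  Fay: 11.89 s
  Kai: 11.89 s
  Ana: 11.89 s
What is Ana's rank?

Sorted (ascending): 10.72, 10.77, 11.89, 11.89, 11.89, 12.36, 12.77, 13.44, 13.45
The 3 values of 11.89 occupy positions 3–5 → each gets rank 3.
Ana has value 11.89 s → rank 3.

3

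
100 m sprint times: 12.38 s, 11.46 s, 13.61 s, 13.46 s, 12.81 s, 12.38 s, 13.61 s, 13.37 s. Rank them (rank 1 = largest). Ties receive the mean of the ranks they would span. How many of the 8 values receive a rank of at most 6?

5

Sorted (descending): 13.61, 13.61, 13.46, 13.37, 12.81, 12.38, 12.38, 11.46
The 2 values of 13.61 occupy positions 1–2 → average rank (1+2)/2 = 1.5.
The 2 values of 12.38 occupy positions 6–7 → average rank (6+7)/2 = 6.5.
Ranks ≤ 6: {1.5, 1.5, 3, 4, 5} → 5 values.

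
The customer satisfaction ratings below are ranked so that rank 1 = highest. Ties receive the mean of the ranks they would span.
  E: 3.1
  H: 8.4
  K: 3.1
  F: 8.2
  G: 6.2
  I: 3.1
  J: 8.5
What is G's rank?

4

Sorted (descending): 8.5, 8.4, 8.2, 6.2, 3.1, 3.1, 3.1
The 3 values of 3.1 occupy positions 5–7 → average rank 6.
G has value 6.2 → rank 4.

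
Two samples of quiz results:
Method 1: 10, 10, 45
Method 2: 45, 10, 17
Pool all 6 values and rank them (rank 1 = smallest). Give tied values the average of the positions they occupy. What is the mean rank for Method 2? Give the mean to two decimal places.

Sorted (ascending): 10, 10, 10, 17, 45, 45
The 3 values of 10 occupy positions 1–3 → average rank 2.
The 2 values of 45 occupy positions 5–6 → average rank (5+6)/2 = 5.5.
Method 2 values → pooled ranks: 45→5.5, 10→2, 17→4
Mean rank = (5.5 + 2 + 4) / 3 = 3.83

3.83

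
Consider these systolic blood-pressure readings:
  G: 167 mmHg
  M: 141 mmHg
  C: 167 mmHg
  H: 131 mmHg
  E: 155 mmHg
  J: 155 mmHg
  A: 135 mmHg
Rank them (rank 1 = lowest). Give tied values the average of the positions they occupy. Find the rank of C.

6.5

Sorted (ascending): 131, 135, 141, 155, 155, 167, 167
The 2 values of 155 occupy positions 4–5 → average rank (4+5)/2 = 4.5.
The 2 values of 167 occupy positions 6–7 → average rank (6+7)/2 = 6.5.
C has value 167 mmHg → rank 6.5.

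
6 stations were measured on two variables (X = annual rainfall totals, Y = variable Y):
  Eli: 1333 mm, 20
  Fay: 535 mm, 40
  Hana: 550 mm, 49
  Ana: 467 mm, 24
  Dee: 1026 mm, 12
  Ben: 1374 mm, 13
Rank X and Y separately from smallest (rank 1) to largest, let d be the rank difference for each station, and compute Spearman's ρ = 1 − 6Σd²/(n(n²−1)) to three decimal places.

Ranks of variable 1: 5, 2, 3, 1, 4, 6
Ranks of variable 2: 3, 5, 6, 4, 1, 2
d = r₁ − r₂: 2, -3, -3, -3, 3, 4
d²: 4, 9, 9, 9, 9, 16; Σd² = 56
ρ = 1 − 6·56/(6·35) = 1 − 336/210 = -0.600

-0.600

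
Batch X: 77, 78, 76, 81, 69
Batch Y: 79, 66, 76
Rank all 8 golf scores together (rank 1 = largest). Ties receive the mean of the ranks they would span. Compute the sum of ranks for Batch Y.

15.5

Sorted (descending): 81, 79, 78, 77, 76, 76, 69, 66
The 2 values of 76 occupy positions 5–6 → average rank (5+6)/2 = 5.5.
Batch Y values → pooled ranks: 79→2, 66→8, 76→5.5
Rank sum = 2 + 8 + 5.5 = 15.5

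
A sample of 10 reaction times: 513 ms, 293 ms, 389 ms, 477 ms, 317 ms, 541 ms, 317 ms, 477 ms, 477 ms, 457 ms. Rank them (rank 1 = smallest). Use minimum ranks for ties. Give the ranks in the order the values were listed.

9, 1, 4, 6, 2, 10, 2, 6, 6, 5

Sorted (ascending): 293, 317, 317, 389, 457, 477, 477, 477, 513, 541
The 2 values of 317 occupy positions 2–3 → each gets rank 2.
The 3 values of 477 occupy positions 6–8 → each gets rank 6.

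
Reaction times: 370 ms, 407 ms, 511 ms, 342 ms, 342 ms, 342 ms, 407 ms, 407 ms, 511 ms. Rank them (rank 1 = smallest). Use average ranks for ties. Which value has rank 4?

Sorted (ascending): 342, 342, 342, 370, 407, 407, 407, 511, 511
The 3 values of 342 occupy positions 1–3 → average rank 2.
The 3 values of 407 occupy positions 5–7 → average rank 6.
The 2 values of 511 occupy positions 8–9 → average rank (8+9)/2 = 8.5.
Rank 4 → value 370.

370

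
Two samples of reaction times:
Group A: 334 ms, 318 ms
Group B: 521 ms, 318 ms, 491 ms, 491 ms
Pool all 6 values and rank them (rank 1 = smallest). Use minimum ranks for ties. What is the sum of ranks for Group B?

Sorted (ascending): 318, 318, 334, 491, 491, 521
The 2 values of 318 occupy positions 1–2 → each gets rank 1.
The 2 values of 491 occupy positions 4–5 → each gets rank 4.
Group B values → pooled ranks: 521→6, 318→1, 491→4, 491→4
Rank sum = 6 + 1 + 4 + 4 = 15

15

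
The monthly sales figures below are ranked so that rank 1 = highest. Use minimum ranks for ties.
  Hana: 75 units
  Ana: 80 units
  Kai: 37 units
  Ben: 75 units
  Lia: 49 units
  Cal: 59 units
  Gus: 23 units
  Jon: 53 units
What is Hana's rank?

Sorted (descending): 80, 75, 75, 59, 53, 49, 37, 23
The 2 values of 75 occupy positions 2–3 → each gets rank 2.
Hana has value 75 units → rank 2.

2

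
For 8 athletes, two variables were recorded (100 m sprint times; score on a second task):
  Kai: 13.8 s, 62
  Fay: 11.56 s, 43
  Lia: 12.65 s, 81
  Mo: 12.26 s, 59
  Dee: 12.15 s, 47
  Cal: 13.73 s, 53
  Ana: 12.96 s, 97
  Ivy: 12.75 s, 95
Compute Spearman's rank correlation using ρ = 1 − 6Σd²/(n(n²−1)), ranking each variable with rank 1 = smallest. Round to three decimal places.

Ranks of variable 1: 8, 1, 4, 3, 2, 7, 6, 5
Ranks of variable 2: 5, 1, 6, 4, 2, 3, 8, 7
d = r₁ − r₂: 3, 0, -2, -1, 0, 4, -2, -2
d²: 9, 0, 4, 1, 0, 16, 4, 4; Σd² = 38
ρ = 1 − 6·38/(8·63) = 1 − 228/504 = 0.548

0.548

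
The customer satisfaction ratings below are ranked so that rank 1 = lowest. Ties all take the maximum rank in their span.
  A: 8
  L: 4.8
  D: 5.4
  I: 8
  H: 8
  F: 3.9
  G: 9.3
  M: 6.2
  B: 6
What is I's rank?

Sorted (ascending): 3.9, 4.8, 5.4, 6, 6.2, 8, 8, 8, 9.3
The 3 values of 8 occupy positions 6–8 → each gets rank 8.
I has value 8 → rank 8.

8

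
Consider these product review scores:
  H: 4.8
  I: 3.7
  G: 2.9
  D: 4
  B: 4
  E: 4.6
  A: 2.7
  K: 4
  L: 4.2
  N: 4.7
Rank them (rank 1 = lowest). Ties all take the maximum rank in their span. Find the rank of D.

Sorted (ascending): 2.7, 2.9, 3.7, 4, 4, 4, 4.2, 4.6, 4.7, 4.8
The 3 values of 4 occupy positions 4–6 → each gets rank 6.
D has value 4 → rank 6.

6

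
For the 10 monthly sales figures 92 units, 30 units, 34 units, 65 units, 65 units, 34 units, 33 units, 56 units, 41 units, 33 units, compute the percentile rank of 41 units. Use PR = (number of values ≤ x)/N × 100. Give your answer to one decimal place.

60.0

N = 10.
Strictly below 41: 5. Equal to 41: 1.
PR = 6/10 × 100 = 60.0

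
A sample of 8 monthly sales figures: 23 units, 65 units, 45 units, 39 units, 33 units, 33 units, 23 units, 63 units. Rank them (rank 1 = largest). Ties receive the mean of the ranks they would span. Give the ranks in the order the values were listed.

Sorted (descending): 65, 63, 45, 39, 33, 33, 23, 23
The 2 values of 33 occupy positions 5–6 → average rank (5+6)/2 = 5.5.
The 2 values of 23 occupy positions 7–8 → average rank (7+8)/2 = 7.5.

7.5, 1, 3, 4, 5.5, 5.5, 7.5, 2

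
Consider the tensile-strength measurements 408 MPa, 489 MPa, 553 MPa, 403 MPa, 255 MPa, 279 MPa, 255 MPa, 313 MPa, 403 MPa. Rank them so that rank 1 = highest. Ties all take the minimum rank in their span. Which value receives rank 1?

Sorted (descending): 553, 489, 408, 403, 403, 313, 279, 255, 255
The 2 values of 403 occupy positions 4–5 → each gets rank 4.
The 2 values of 255 occupy positions 8–9 → each gets rank 8.
Rank 1 → value 553.

553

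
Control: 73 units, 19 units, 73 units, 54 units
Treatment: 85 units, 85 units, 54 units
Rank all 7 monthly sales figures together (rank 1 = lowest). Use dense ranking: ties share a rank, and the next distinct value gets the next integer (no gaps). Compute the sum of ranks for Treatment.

Sorted (ascending): 19, 54, 54, 73, 73, 85, 85
The 2 values of 54 share dense rank 2.
The 2 values of 73 share dense rank 3.
The 2 values of 85 share dense rank 4.
Remaining distinct values take the next consecutive integers.
Treatment values → pooled ranks: 85→4, 85→4, 54→2
Rank sum = 4 + 4 + 2 = 10

10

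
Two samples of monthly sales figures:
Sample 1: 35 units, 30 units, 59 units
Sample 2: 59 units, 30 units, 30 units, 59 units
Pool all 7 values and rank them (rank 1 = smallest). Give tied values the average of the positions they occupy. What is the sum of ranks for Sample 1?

Sorted (ascending): 30, 30, 30, 35, 59, 59, 59
The 3 values of 30 occupy positions 1–3 → average rank 2.
The 3 values of 59 occupy positions 5–7 → average rank 6.
Sample 1 values → pooled ranks: 35→4, 30→2, 59→6
Rank sum = 4 + 2 + 6 = 12

12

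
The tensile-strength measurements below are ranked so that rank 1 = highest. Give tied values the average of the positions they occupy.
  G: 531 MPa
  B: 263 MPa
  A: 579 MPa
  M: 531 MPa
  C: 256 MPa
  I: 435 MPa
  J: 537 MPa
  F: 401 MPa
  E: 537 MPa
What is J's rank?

Sorted (descending): 579, 537, 537, 531, 531, 435, 401, 263, 256
The 2 values of 537 occupy positions 2–3 → average rank (2+3)/2 = 2.5.
The 2 values of 531 occupy positions 4–5 → average rank (4+5)/2 = 4.5.
J has value 537 MPa → rank 2.5.

2.5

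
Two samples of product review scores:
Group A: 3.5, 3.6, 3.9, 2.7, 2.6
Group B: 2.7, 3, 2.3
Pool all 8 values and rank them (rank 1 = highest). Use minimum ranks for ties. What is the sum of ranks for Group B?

Sorted (descending): 3.9, 3.6, 3.5, 3, 2.7, 2.7, 2.6, 2.3
The 2 values of 2.7 occupy positions 5–6 → each gets rank 5.
Group B values → pooled ranks: 2.7→5, 3→4, 2.3→8
Rank sum = 5 + 4 + 8 = 17

17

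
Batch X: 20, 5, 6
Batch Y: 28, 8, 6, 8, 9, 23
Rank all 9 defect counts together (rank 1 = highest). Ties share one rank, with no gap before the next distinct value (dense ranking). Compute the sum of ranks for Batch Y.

23

Sorted (descending): 28, 23, 20, 9, 8, 8, 6, 6, 5
The 2 values of 8 share dense rank 5.
The 2 values of 6 share dense rank 6.
Remaining distinct values take the next consecutive integers.
Batch Y values → pooled ranks: 28→1, 8→5, 6→6, 8→5, 9→4, 23→2
Rank sum = 1 + 5 + 6 + 5 + 4 + 2 = 23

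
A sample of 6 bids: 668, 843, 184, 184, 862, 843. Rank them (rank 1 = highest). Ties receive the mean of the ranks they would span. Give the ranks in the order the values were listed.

Sorted (descending): 862, 843, 843, 668, 184, 184
The 2 values of 843 occupy positions 2–3 → average rank (2+3)/2 = 2.5.
The 2 values of 184 occupy positions 5–6 → average rank (5+6)/2 = 5.5.

4, 2.5, 5.5, 5.5, 1, 2.5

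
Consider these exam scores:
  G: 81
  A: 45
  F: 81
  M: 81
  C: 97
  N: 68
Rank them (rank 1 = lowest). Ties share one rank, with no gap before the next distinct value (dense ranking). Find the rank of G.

Sorted (ascending): 45, 68, 81, 81, 81, 97
The 3 values of 81 share dense rank 3.
Remaining distinct values take the next consecutive integers.
G has value 81 → rank 3.

3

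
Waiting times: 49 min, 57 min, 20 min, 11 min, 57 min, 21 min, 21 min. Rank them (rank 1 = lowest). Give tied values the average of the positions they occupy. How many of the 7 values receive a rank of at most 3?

2

Sorted (ascending): 11, 20, 21, 21, 49, 57, 57
The 2 values of 21 occupy positions 3–4 → average rank (3+4)/2 = 3.5.
The 2 values of 57 occupy positions 6–7 → average rank (6+7)/2 = 6.5.
Ranks ≤ 3: {1, 2} → 2 values.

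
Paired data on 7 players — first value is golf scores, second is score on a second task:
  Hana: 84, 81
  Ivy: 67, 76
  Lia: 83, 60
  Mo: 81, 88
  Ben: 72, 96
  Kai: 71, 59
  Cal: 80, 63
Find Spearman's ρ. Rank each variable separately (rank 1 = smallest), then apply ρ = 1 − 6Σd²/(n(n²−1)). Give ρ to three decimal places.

Ranks of variable 1: 7, 1, 6, 5, 3, 2, 4
Ranks of variable 2: 5, 4, 2, 6, 7, 1, 3
d = r₁ − r₂: 2, -3, 4, -1, -4, 1, 1
d²: 4, 9, 16, 1, 16, 1, 1; Σd² = 48
ρ = 1 − 6·48/(7·48) = 1 − 288/336 = 0.143

0.143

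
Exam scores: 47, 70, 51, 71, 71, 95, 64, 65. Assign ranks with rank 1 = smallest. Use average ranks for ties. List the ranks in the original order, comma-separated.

1, 5, 2, 6.5, 6.5, 8, 3, 4

Sorted (ascending): 47, 51, 64, 65, 70, 71, 71, 95
The 2 values of 71 occupy positions 6–7 → average rank (6+7)/2 = 6.5.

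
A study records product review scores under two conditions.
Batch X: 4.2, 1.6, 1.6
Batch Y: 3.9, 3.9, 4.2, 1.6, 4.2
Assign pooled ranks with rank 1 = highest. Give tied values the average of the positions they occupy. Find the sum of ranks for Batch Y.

20

Sorted (descending): 4.2, 4.2, 4.2, 3.9, 3.9, 1.6, 1.6, 1.6
The 3 values of 4.2 occupy positions 1–3 → average rank 2.
The 2 values of 3.9 occupy positions 4–5 → average rank (4+5)/2 = 4.5.
The 3 values of 1.6 occupy positions 6–8 → average rank 7.
Batch Y values → pooled ranks: 3.9→4.5, 3.9→4.5, 4.2→2, 1.6→7, 4.2→2
Rank sum = 4.5 + 4.5 + 2 + 7 + 2 = 20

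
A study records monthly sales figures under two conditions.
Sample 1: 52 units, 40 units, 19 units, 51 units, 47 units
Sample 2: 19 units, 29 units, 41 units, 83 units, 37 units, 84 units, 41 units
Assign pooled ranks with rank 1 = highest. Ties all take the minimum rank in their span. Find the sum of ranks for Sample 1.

Sorted (descending): 84, 83, 52, 51, 47, 41, 41, 40, 37, 29, 19, 19
The 2 values of 41 occupy positions 6–7 → each gets rank 6.
The 2 values of 19 occupy positions 11–12 → each gets rank 11.
Sample 1 values → pooled ranks: 52→3, 40→8, 19→11, 51→4, 47→5
Rank sum = 3 + 8 + 11 + 4 + 5 = 31

31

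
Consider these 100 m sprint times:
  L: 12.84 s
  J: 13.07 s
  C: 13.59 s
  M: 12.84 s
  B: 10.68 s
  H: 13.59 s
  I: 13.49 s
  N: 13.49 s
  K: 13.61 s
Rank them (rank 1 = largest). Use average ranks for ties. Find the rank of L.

Sorted (descending): 13.61, 13.59, 13.59, 13.49, 13.49, 13.07, 12.84, 12.84, 10.68
The 2 values of 13.59 occupy positions 2–3 → average rank (2+3)/2 = 2.5.
The 2 values of 13.49 occupy positions 4–5 → average rank (4+5)/2 = 4.5.
The 2 values of 12.84 occupy positions 7–8 → average rank (7+8)/2 = 7.5.
L has value 12.84 s → rank 7.5.

7.5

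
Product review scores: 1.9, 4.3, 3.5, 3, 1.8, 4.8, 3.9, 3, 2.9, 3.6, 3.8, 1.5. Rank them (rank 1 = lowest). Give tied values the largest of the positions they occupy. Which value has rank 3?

1.9

Sorted (ascending): 1.5, 1.8, 1.9, 2.9, 3, 3, 3.5, 3.6, 3.8, 3.9, 4.3, 4.8
The 2 values of 3 occupy positions 5–6 → each gets rank 6.
Rank 3 → value 1.9.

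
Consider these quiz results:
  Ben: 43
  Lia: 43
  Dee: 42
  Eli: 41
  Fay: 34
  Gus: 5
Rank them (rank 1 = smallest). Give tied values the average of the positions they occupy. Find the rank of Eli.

Sorted (ascending): 5, 34, 41, 42, 43, 43
The 2 values of 43 occupy positions 5–6 → average rank (5+6)/2 = 5.5.
Eli has value 41 → rank 3.

3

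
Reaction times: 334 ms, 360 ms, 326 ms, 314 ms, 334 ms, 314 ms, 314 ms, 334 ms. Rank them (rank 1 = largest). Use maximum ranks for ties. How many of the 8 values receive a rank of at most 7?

Sorted (descending): 360, 334, 334, 334, 326, 314, 314, 314
The 3 values of 334 occupy positions 2–4 → each gets rank 4.
The 3 values of 314 occupy positions 6–8 → each gets rank 8.
Ranks ≤ 7: {1, 4, 4, 4, 5} → 5 values.

5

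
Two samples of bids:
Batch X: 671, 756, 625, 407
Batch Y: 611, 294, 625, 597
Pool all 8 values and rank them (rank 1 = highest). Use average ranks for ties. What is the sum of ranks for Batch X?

13.5

Sorted (descending): 756, 671, 625, 625, 611, 597, 407, 294
The 2 values of 625 occupy positions 3–4 → average rank (3+4)/2 = 3.5.
Batch X values → pooled ranks: 671→2, 756→1, 625→3.5, 407→7
Rank sum = 2 + 1 + 3.5 + 7 = 13.5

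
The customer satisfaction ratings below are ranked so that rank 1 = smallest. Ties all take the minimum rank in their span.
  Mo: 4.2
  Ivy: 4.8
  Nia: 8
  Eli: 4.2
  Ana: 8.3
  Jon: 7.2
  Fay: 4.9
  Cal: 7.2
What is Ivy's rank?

3

Sorted (ascending): 4.2, 4.2, 4.8, 4.9, 7.2, 7.2, 8, 8.3
The 2 values of 4.2 occupy positions 1–2 → each gets rank 1.
The 2 values of 7.2 occupy positions 5–6 → each gets rank 5.
Ivy has value 4.8 → rank 3.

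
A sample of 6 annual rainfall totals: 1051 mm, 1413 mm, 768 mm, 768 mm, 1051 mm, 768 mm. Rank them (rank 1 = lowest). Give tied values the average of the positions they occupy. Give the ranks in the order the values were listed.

4.5, 6, 2, 2, 4.5, 2

Sorted (ascending): 768, 768, 768, 1051, 1051, 1413
The 3 values of 768 occupy positions 1–3 → average rank 2.
The 2 values of 1051 occupy positions 4–5 → average rank (4+5)/2 = 4.5.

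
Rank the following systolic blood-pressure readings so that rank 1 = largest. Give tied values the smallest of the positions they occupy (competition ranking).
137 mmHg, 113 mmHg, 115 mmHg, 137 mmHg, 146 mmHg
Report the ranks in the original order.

2, 5, 4, 2, 1

Sorted (descending): 146, 137, 137, 115, 113
The 2 values of 137 occupy positions 2–3 → each gets rank 2.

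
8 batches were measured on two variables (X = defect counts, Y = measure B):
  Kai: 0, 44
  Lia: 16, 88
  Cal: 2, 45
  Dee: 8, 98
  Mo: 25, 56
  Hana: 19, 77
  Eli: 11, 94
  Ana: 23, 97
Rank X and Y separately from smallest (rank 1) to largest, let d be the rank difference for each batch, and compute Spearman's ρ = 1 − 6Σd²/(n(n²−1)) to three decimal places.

0.310

Ranks of variable 1: 1, 5, 2, 3, 8, 6, 4, 7
Ranks of variable 2: 1, 5, 2, 8, 3, 4, 6, 7
d = r₁ − r₂: 0, 0, 0, -5, 5, 2, -2, 0
d²: 0, 0, 0, 25, 25, 4, 4, 0; Σd² = 58
ρ = 1 − 6·58/(8·63) = 1 − 348/504 = 0.310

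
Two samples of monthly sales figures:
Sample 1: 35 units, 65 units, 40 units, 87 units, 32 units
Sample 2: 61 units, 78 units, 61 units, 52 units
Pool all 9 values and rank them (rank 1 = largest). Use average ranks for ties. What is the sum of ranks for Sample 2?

Sorted (descending): 87, 78, 65, 61, 61, 52, 40, 35, 32
The 2 values of 61 occupy positions 4–5 → average rank (4+5)/2 = 4.5.
Sample 2 values → pooled ranks: 61→4.5, 78→2, 61→4.5, 52→6
Rank sum = 4.5 + 2 + 4.5 + 6 = 17

17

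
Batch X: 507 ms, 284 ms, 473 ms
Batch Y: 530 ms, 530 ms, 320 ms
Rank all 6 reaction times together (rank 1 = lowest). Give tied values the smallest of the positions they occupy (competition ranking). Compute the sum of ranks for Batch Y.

12

Sorted (ascending): 284, 320, 473, 507, 530, 530
The 2 values of 530 occupy positions 5–6 → each gets rank 5.
Batch Y values → pooled ranks: 530→5, 530→5, 320→2
Rank sum = 5 + 5 + 2 = 12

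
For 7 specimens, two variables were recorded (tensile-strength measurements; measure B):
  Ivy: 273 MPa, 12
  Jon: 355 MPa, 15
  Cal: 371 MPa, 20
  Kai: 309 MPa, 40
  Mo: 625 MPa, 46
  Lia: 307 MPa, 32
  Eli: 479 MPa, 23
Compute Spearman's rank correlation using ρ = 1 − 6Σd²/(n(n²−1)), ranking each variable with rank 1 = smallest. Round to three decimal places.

0.464

Ranks of variable 1: 1, 4, 5, 3, 7, 2, 6
Ranks of variable 2: 1, 2, 3, 6, 7, 5, 4
d = r₁ − r₂: 0, 2, 2, -3, 0, -3, 2
d²: 0, 4, 4, 9, 0, 9, 4; Σd² = 30
ρ = 1 − 6·30/(7·48) = 1 − 180/336 = 0.464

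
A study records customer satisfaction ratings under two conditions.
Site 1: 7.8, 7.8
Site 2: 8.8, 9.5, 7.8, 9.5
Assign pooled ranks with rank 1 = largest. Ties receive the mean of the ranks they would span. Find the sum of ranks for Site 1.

10

Sorted (descending): 9.5, 9.5, 8.8, 7.8, 7.8, 7.8
The 2 values of 9.5 occupy positions 1–2 → average rank (1+2)/2 = 1.5.
The 3 values of 7.8 occupy positions 4–6 → average rank 5.
Site 1 values → pooled ranks: 7.8→5, 7.8→5
Rank sum = 5 + 5 = 10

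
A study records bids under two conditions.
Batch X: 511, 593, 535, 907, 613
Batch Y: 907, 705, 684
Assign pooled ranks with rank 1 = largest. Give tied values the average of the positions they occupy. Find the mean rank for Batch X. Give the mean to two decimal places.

Sorted (descending): 907, 907, 705, 684, 613, 593, 535, 511
The 2 values of 907 occupy positions 1–2 → average rank (1+2)/2 = 1.5.
Batch X values → pooled ranks: 511→8, 593→6, 535→7, 907→1.5, 613→5
Mean rank = (8 + 6 + 7 + 1.5 + 5) / 5 = 5.50

5.50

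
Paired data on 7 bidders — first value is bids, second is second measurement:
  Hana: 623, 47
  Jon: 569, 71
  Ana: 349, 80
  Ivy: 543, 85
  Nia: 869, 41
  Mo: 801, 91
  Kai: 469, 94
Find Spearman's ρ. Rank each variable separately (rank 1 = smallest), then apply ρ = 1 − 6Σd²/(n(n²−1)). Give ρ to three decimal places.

-0.500

Ranks of variable 1: 5, 4, 1, 3, 7, 6, 2
Ranks of variable 2: 2, 3, 4, 5, 1, 6, 7
d = r₁ − r₂: 3, 1, -3, -2, 6, 0, -5
d²: 9, 1, 9, 4, 36, 0, 25; Σd² = 84
ρ = 1 − 6·84/(7·48) = 1 − 504/336 = -0.500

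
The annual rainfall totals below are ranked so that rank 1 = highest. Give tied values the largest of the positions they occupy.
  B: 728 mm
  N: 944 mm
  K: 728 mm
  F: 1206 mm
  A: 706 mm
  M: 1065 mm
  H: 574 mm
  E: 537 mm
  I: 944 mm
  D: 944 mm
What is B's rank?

7

Sorted (descending): 1206, 1065, 944, 944, 944, 728, 728, 706, 574, 537
The 3 values of 944 occupy positions 3–5 → each gets rank 5.
The 2 values of 728 occupy positions 6–7 → each gets rank 7.
B has value 728 mm → rank 7.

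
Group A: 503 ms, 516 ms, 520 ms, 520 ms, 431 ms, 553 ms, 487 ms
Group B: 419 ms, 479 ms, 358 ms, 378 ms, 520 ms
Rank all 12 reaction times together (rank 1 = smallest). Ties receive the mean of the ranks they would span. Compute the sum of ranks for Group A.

Sorted (ascending): 358, 378, 419, 431, 479, 487, 503, 516, 520, 520, 520, 553
The 3 values of 520 occupy positions 9–11 → average rank 10.
Group A values → pooled ranks: 503→7, 516→8, 520→10, 520→10, 431→4, 553→12, 487→6
Rank sum = 7 + 8 + 10 + 10 + 4 + 12 + 6 = 57

57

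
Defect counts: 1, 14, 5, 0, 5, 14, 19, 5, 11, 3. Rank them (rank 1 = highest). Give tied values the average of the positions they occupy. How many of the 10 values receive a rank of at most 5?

4

Sorted (descending): 19, 14, 14, 11, 5, 5, 5, 3, 1, 0
The 2 values of 14 occupy positions 2–3 → average rank (2+3)/2 = 2.5.
The 3 values of 5 occupy positions 5–7 → average rank 6.
Ranks ≤ 5: {1, 2.5, 2.5, 4} → 4 values.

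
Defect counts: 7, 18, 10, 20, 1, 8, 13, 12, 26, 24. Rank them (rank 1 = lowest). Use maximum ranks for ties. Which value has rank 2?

7

Sorted (ascending): 1, 7, 8, 10, 12, 13, 18, 20, 24, 26
No ties — each value takes its position as its rank.
Rank 2 → value 7.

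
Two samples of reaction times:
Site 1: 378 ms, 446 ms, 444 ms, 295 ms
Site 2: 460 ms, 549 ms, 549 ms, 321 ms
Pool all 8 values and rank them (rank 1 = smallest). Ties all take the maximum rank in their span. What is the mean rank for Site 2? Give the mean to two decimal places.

6.00

Sorted (ascending): 295, 321, 378, 444, 446, 460, 549, 549
The 2 values of 549 occupy positions 7–8 → each gets rank 8.
Site 2 values → pooled ranks: 460→6, 549→8, 549→8, 321→2
Mean rank = (6 + 8 + 8 + 2) / 4 = 6.00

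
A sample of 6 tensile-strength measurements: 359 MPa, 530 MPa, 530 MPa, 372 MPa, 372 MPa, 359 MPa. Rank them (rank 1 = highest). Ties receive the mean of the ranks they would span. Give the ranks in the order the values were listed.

Sorted (descending): 530, 530, 372, 372, 359, 359
The 2 values of 530 occupy positions 1–2 → average rank (1+2)/2 = 1.5.
The 2 values of 372 occupy positions 3–4 → average rank (3+4)/2 = 3.5.
The 2 values of 359 occupy positions 5–6 → average rank (5+6)/2 = 5.5.

5.5, 1.5, 1.5, 3.5, 3.5, 5.5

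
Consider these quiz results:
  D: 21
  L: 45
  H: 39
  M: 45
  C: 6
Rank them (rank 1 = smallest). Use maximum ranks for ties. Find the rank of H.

Sorted (ascending): 6, 21, 39, 45, 45
The 2 values of 45 occupy positions 4–5 → each gets rank 5.
H has value 39 → rank 3.

3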